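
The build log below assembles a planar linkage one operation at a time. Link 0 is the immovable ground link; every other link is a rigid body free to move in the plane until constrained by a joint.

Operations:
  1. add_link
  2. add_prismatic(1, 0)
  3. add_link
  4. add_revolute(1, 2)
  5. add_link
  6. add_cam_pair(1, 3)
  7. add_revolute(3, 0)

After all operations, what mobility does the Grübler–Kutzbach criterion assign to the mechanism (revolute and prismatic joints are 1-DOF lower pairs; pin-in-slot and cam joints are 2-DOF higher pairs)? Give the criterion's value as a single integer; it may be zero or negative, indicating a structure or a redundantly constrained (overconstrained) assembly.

M = 2

link 0 = ground. State L|J1|J2 = 1|0|0
+link1  2|0|0
P(1,0) f=1→J1  2|1|0
+link2  3|1|0
R(1,2) f=1→J1  3|2|0
+link3  4|2|0
C(1,3) f=2→J2  4|2|1
R(3,0) f=1→J1  4|3|1
M = 3(4−1)−2·3−1 = 9−6−1 = 2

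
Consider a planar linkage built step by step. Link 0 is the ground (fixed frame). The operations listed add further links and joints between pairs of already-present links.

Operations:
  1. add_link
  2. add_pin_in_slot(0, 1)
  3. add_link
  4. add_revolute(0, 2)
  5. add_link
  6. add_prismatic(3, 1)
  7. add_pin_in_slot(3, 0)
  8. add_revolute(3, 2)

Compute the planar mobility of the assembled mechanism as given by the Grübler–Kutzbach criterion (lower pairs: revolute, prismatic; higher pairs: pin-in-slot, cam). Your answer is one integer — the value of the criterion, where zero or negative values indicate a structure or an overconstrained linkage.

link 0 = ground. State L|J1|J2 = 1|0|0
+link1  2|0|0
PS(0,1) f=2→J2  2|0|1
+link2  3|0|1
R(0,2) f=1→J1  3|1|1
+link3  4|1|1
P(3,1) f=1→J1  4|2|1
PS(3,0) f=2→J2  4|2|2
R(3,2) f=1→J1  4|3|2
M = 3(4−1)−2·3−2 = 9−6−2 = 1

M = 1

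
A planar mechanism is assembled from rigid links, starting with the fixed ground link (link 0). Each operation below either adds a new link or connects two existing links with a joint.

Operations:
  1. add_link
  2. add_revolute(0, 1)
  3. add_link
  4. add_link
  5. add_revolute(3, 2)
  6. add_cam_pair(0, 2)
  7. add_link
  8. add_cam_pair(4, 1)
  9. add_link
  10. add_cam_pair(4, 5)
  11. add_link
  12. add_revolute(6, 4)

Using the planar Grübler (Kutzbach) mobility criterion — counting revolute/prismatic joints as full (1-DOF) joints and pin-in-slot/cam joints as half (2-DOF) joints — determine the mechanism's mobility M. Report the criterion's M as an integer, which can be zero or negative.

[1;0;0] (link 0 is ground)
L+ [2;0;0]
R(0,1)∈J1 [2;1;0]
L+ [3;1;0]
L+ [4;1;0]
R(3,2)∈J1 [4;2;0]
C(0,2)∈J2 [4;2;1]
L+ [5;2;1]
C(4,1)∈J2 [5;2;2]
L+ [6;2;2]
C(4,5)∈J2 [6;2;3]
L+ [7;2;3]
R(6,4)∈J1 [7;3;3]
mobility = 18 − 6 − 3 = 9

M = 9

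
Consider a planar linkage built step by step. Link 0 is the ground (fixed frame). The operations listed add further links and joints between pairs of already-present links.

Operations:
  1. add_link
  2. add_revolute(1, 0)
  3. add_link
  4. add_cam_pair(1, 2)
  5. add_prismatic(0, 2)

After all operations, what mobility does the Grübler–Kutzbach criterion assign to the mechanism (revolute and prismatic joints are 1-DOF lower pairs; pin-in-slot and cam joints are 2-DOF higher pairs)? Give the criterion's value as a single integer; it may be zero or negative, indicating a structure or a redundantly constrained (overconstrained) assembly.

M = 1

ground; <1,0,0>
#1 <2,0,0>
R:1↔0 J1 <2,1,0>
#2 <3,1,0>
C:1↔2 J2 <3,1,1>
P:0↔2 J1 <3,2,1>
3×2 − 2×2 − 1×1 = 1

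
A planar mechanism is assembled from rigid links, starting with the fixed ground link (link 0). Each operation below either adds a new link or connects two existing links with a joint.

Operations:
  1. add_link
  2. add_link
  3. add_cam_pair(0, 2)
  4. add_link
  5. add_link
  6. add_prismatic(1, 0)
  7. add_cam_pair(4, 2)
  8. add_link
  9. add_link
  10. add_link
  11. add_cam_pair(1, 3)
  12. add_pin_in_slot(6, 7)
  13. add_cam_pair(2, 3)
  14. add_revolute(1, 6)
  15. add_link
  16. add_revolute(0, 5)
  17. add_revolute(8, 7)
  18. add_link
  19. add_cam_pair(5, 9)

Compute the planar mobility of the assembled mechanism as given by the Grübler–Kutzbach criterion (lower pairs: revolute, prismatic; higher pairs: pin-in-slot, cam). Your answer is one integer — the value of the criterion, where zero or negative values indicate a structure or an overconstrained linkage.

M = 13

ground; <1,0,0>
#1 <2,0,0>
#2 <3,0,0>
C:0↔2 J2 <3,0,1>
#3 <4,0,1>
#4 <5,0,1>
P:1↔0 J1 <5,1,1>
C:4↔2 J2 <5,1,2>
#5 <6,1,2>
#6 <7,1,2>
#7 <8,1,2>
C:1↔3 J2 <8,1,3>
PS:6↔7 J2 <8,1,4>
C:2↔3 J2 <8,1,5>
R:1↔6 J1 <8,2,5>
#8 <9,2,5>
R:0↔5 J1 <9,3,5>
R:8↔7 J1 <9,4,5>
#9 <10,4,5>
C:5↔9 J2 <10,4,6>
3×9 − 2×4 − 1×6 = 13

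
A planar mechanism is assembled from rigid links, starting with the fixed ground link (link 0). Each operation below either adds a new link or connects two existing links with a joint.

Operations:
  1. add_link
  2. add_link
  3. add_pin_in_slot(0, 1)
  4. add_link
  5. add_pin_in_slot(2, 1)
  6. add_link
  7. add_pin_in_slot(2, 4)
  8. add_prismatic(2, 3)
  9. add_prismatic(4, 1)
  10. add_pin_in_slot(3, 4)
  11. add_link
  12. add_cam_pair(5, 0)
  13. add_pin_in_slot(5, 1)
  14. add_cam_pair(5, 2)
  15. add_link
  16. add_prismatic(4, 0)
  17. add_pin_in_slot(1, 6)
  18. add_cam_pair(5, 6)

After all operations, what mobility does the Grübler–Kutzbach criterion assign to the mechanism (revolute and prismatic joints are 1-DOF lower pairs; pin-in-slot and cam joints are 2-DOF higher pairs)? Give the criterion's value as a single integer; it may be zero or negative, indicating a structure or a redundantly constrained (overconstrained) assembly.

link 0 = ground. State L|J1|J2 = 1|0|0
+link1  2|0|0
+link2  3|0|0
PS(0,1) f=2→J2  3|0|1
+link3  4|0|1
PS(2,1) f=2→J2  4|0|2
+link4  5|0|2
PS(2,4) f=2→J2  5|0|3
P(2,3) f=1→J1  5|1|3
P(4,1) f=1→J1  5|2|3
PS(3,4) f=2→J2  5|2|4
+link5  6|2|4
C(5,0) f=2→J2  6|2|5
PS(5,1) f=2→J2  6|2|6
C(5,2) f=2→J2  6|2|7
+link6  7|2|7
P(4,0) f=1→J1  7|3|7
PS(1,6) f=2→J2  7|3|8
C(5,6) f=2→J2  7|3|9
M = 3(7−1)−2·3−9 = 18−6−9 = 3

M = 3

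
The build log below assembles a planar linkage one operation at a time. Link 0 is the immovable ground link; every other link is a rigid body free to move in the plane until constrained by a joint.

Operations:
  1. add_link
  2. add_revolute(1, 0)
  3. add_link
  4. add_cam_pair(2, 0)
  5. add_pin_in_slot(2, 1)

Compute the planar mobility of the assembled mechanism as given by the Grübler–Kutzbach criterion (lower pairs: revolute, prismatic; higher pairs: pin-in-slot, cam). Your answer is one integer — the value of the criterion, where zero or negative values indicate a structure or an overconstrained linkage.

L=1 J1=0 J2=0
add link → L=2 J1=0 J2=0
R@1,0 dof=1 J1 → L=2 J1=1 J2=0
add link → L=3 J1=1 J2=0
C@2,0 dof=2 J2 → L=3 J1=1 J2=1
PS@2,1 dof=2 J2 → L=3 J1=1 J2=2
M=3(L−1)−2J1−J2=3·2−2·1−2=2

M = 2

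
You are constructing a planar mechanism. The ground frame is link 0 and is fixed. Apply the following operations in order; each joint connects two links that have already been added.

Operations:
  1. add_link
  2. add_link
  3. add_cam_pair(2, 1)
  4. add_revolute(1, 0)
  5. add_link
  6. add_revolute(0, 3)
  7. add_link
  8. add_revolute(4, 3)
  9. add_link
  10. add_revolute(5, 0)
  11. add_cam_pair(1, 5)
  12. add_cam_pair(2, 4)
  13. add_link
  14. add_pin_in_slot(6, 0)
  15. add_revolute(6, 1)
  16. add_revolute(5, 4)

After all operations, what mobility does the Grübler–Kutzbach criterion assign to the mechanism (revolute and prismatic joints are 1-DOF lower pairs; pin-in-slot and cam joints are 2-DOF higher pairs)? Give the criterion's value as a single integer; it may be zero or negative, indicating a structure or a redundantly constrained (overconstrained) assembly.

M = 2

ground; <1,0,0>
#1 <2,0,0>
#2 <3,0,0>
C:2↔1 J2 <3,0,1>
R:1↔0 J1 <3,1,1>
#3 <4,1,1>
R:0↔3 J1 <4,2,1>
#4 <5,2,1>
R:4↔3 J1 <5,3,1>
#5 <6,3,1>
R:5↔0 J1 <6,4,1>
C:1↔5 J2 <6,4,2>
C:2↔4 J2 <6,4,3>
#6 <7,4,3>
PS:6↔0 J2 <7,4,4>
R:6↔1 J1 <7,5,4>
R:5↔4 J1 <7,6,4>
3×6 − 2×6 − 1×4 = 2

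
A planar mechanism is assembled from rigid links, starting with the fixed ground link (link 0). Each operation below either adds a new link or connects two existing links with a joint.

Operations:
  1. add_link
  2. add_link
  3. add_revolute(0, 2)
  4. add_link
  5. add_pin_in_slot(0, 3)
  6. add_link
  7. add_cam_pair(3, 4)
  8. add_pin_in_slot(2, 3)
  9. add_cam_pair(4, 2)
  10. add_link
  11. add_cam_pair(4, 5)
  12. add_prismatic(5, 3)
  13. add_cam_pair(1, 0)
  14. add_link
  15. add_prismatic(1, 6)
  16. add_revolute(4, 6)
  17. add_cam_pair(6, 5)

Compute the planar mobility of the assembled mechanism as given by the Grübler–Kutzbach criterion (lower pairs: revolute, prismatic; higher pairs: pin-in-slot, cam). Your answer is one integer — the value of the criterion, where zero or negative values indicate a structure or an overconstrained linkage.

M = 3

L=1 J1=0 J2=0
add link → L=2 J1=0 J2=0
add link → L=3 J1=0 J2=0
R@0,2 dof=1 J1 → L=3 J1=1 J2=0
add link → L=4 J1=1 J2=0
PS@0,3 dof=2 J2 → L=4 J1=1 J2=1
add link → L=5 J1=1 J2=1
C@3,4 dof=2 J2 → L=5 J1=1 J2=2
PS@2,3 dof=2 J2 → L=5 J1=1 J2=3
C@4,2 dof=2 J2 → L=5 J1=1 J2=4
add link → L=6 J1=1 J2=4
C@4,5 dof=2 J2 → L=6 J1=1 J2=5
P@5,3 dof=1 J1 → L=6 J1=2 J2=5
C@1,0 dof=2 J2 → L=6 J1=2 J2=6
add link → L=7 J1=2 J2=6
P@1,6 dof=1 J1 → L=7 J1=3 J2=6
R@4,6 dof=1 J1 → L=7 J1=4 J2=6
C@6,5 dof=2 J2 → L=7 J1=4 J2=7
M=3(L−1)−2J1−J2=3·6−2·4−7=3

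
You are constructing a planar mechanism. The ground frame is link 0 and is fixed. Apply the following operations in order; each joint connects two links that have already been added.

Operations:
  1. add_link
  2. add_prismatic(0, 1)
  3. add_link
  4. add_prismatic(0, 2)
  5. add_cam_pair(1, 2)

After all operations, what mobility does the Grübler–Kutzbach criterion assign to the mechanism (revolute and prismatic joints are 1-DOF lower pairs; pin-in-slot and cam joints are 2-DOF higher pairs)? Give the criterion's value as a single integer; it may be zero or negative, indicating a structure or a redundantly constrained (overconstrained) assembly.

M = 1

link 0 = ground. State L|J1|J2 = 1|0|0
+link1  2|0|0
P(0,1) f=1→J1  2|1|0
+link2  3|1|0
P(0,2) f=1→J1  3|2|0
C(1,2) f=2→J2  3|2|1
M = 3(3−1)−2·2−1 = 6−4−1 = 1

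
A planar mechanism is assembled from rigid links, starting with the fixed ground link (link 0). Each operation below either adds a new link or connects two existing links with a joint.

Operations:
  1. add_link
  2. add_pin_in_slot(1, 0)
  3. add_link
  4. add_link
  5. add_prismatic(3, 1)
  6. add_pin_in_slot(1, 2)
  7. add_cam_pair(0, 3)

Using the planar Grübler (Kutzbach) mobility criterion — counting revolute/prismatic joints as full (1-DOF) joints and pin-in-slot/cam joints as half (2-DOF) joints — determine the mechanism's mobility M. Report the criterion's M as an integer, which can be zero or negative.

M = 4

ground; <1,0,0>
#1 <2,0,0>
PS:1↔0 J2 <2,0,1>
#2 <3,0,1>
#3 <4,0,1>
P:3↔1 J1 <4,1,1>
PS:1↔2 J2 <4,1,2>
C:0↔3 J2 <4,1,3>
3×3 − 2×1 − 1×3 = 4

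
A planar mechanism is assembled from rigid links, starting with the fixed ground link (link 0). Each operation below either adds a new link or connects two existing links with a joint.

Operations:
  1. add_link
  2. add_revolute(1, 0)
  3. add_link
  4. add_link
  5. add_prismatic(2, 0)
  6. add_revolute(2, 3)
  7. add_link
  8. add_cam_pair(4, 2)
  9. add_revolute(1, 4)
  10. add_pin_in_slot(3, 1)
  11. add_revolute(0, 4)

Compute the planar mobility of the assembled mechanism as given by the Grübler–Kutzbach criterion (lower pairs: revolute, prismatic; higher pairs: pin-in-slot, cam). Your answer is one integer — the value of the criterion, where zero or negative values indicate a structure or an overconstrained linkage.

ground; <1,0,0>
#1 <2,0,0>
R:1↔0 J1 <2,1,0>
#2 <3,1,0>
#3 <4,1,0>
P:2↔0 J1 <4,2,0>
R:2↔3 J1 <4,3,0>
#4 <5,3,0>
C:4↔2 J2 <5,3,1>
R:1↔4 J1 <5,4,1>
PS:3↔1 J2 <5,4,2>
R:0↔4 J1 <5,5,2>
3×4 − 2×5 − 1×2 = 0

M = 0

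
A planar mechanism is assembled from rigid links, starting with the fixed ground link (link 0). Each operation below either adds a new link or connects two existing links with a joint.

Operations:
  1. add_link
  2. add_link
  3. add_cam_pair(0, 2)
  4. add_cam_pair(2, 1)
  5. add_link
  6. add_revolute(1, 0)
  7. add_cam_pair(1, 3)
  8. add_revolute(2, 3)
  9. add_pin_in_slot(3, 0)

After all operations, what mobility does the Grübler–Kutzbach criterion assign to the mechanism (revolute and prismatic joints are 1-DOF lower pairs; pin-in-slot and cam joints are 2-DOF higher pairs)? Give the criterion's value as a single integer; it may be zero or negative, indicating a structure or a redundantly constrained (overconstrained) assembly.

M = 1

ground; <1,0,0>
#1 <2,0,0>
#2 <3,0,0>
C:0↔2 J2 <3,0,1>
C:2↔1 J2 <3,0,2>
#3 <4,0,2>
R:1↔0 J1 <4,1,2>
C:1↔3 J2 <4,1,3>
R:2↔3 J1 <4,2,3>
PS:3↔0 J2 <4,2,4>
3×3 − 2×2 − 1×4 = 1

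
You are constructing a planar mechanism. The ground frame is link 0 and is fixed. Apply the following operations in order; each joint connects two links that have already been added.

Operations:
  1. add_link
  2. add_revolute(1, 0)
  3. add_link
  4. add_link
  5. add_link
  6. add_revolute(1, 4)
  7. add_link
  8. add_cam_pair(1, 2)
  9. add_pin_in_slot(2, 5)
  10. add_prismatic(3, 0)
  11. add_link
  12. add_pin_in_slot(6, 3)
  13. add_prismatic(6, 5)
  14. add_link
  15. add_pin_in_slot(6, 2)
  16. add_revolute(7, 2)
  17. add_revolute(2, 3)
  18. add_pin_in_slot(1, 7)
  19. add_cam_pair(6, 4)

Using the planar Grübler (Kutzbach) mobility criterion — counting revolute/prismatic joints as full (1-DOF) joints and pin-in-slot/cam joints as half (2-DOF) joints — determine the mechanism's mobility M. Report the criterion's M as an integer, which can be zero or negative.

M = 3

L=1 J1=0 J2=0
add link → L=2 J1=0 J2=0
R@1,0 dof=1 J1 → L=2 J1=1 J2=0
add link → L=3 J1=1 J2=0
add link → L=4 J1=1 J2=0
add link → L=5 J1=1 J2=0
R@1,4 dof=1 J1 → L=5 J1=2 J2=0
add link → L=6 J1=2 J2=0
C@1,2 dof=2 J2 → L=6 J1=2 J2=1
PS@2,5 dof=2 J2 → L=6 J1=2 J2=2
P@3,0 dof=1 J1 → L=6 J1=3 J2=2
add link → L=7 J1=3 J2=2
PS@6,3 dof=2 J2 → L=7 J1=3 J2=3
P@6,5 dof=1 J1 → L=7 J1=4 J2=3
add link → L=8 J1=4 J2=3
PS@6,2 dof=2 J2 → L=8 J1=4 J2=4
R@7,2 dof=1 J1 → L=8 J1=5 J2=4
R@2,3 dof=1 J1 → L=8 J1=6 J2=4
PS@1,7 dof=2 J2 → L=8 J1=6 J2=5
C@6,4 dof=2 J2 → L=8 J1=6 J2=6
M=3(L−1)−2J1−J2=3·7−2·6−6=3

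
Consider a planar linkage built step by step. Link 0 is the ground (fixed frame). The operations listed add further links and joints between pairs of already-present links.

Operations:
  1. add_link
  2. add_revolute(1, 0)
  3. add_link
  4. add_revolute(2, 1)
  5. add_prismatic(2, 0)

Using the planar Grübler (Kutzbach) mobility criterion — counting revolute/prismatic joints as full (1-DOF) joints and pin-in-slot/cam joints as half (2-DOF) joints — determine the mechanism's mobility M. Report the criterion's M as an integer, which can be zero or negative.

M = 0

[1;0;0] (link 0 is ground)
L+ [2;0;0]
R(1,0)∈J1 [2;1;0]
L+ [3;1;0]
R(2,1)∈J1 [3;2;0]
P(2,0)∈J1 [3;3;0]
mobility = 6 − 6 − 0 = 0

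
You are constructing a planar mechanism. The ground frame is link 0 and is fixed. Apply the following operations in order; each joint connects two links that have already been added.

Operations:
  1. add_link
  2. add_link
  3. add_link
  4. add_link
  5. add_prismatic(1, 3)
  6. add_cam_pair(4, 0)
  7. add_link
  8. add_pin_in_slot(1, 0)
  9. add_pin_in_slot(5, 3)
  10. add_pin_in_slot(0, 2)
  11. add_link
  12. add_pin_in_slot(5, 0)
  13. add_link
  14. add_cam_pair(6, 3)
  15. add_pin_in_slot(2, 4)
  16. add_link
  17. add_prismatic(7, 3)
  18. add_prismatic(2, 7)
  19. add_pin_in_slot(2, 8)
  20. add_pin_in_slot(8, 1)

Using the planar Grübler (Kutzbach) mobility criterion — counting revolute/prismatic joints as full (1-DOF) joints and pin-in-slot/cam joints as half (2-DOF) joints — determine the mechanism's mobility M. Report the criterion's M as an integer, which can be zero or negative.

L=1 J1=0 J2=0
add link → L=2 J1=0 J2=0
add link → L=3 J1=0 J2=0
add link → L=4 J1=0 J2=0
add link → L=5 J1=0 J2=0
P@1,3 dof=1 J1 → L=5 J1=1 J2=0
C@4,0 dof=2 J2 → L=5 J1=1 J2=1
add link → L=6 J1=1 J2=1
PS@1,0 dof=2 J2 → L=6 J1=1 J2=2
PS@5,3 dof=2 J2 → L=6 J1=1 J2=3
PS@0,2 dof=2 J2 → L=6 J1=1 J2=4
add link → L=7 J1=1 J2=4
PS@5,0 dof=2 J2 → L=7 J1=1 J2=5
add link → L=8 J1=1 J2=5
C@6,3 dof=2 J2 → L=8 J1=1 J2=6
PS@2,4 dof=2 J2 → L=8 J1=1 J2=7
add link → L=9 J1=1 J2=7
P@7,3 dof=1 J1 → L=9 J1=2 J2=7
P@2,7 dof=1 J1 → L=9 J1=3 J2=7
PS@2,8 dof=2 J2 → L=9 J1=3 J2=8
PS@8,1 dof=2 J2 → L=9 J1=3 J2=9
M=3(L−1)−2J1−J2=3·8−2·3−9=9

M = 9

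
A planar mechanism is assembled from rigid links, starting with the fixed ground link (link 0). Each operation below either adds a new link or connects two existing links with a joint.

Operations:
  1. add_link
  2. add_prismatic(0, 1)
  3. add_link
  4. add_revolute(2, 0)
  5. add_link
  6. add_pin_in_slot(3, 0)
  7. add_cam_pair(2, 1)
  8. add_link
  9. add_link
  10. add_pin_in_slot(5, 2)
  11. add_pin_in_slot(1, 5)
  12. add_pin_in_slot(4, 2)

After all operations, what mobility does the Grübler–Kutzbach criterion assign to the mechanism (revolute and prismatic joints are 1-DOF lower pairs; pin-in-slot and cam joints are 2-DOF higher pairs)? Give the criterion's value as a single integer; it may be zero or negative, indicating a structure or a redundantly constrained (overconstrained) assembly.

L=1 J1=0 J2=0
add link → L=2 J1=0 J2=0
P@0,1 dof=1 J1 → L=2 J1=1 J2=0
add link → L=3 J1=1 J2=0
R@2,0 dof=1 J1 → L=3 J1=2 J2=0
add link → L=4 J1=2 J2=0
PS@3,0 dof=2 J2 → L=4 J1=2 J2=1
C@2,1 dof=2 J2 → L=4 J1=2 J2=2
add link → L=5 J1=2 J2=2
add link → L=6 J1=2 J2=2
PS@5,2 dof=2 J2 → L=6 J1=2 J2=3
PS@1,5 dof=2 J2 → L=6 J1=2 J2=4
PS@4,2 dof=2 J2 → L=6 J1=2 J2=5
M=3(L−1)−2J1−J2=3·5−2·2−5=6

M = 6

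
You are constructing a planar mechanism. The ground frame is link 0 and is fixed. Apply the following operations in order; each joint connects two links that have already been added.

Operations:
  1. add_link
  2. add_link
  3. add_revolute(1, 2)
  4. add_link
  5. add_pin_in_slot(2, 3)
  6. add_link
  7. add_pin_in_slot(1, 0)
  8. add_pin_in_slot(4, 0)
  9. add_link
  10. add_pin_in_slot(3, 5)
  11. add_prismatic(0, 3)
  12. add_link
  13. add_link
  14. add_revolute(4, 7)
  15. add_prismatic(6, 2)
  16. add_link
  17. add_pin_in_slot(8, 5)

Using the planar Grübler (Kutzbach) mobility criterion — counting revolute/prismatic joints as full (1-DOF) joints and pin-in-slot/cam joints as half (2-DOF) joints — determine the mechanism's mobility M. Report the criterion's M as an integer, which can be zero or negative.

[1;0;0] (link 0 is ground)
L+ [2;0;0]
L+ [3;0;0]
R(1,2)∈J1 [3;1;0]
L+ [4;1;0]
PS(2,3)∈J2 [4;1;1]
L+ [5;1;1]
PS(1,0)∈J2 [5;1;2]
PS(4,0)∈J2 [5;1;3]
L+ [6;1;3]
PS(3,5)∈J2 [6;1;4]
P(0,3)∈J1 [6;2;4]
L+ [7;2;4]
L+ [8;2;4]
R(4,7)∈J1 [8;3;4]
P(6,2)∈J1 [8;4;4]
L+ [9;4;4]
PS(8,5)∈J2 [9;4;5]
mobility = 24 − 8 − 5 = 11

M = 11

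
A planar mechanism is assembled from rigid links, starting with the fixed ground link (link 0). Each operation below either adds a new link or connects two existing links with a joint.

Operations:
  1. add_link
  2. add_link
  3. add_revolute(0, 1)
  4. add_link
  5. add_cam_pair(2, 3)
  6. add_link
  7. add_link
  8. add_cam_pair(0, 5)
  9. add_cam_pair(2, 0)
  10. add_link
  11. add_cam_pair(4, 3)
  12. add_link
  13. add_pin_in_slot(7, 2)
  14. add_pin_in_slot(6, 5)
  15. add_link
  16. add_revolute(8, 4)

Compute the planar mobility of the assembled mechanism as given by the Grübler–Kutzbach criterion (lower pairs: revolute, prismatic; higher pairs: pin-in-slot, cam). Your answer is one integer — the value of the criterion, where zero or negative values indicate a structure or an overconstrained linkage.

(L,J1,J2)=(1,0,0); link0 fixed
link1: (2,0,0)
link2: (3,0,0)
R 0-1 [J1]: (3,1,0)
link3: (4,1,0)
C 2-3 [J2]: (4,1,1)
link4: (5,1,1)
link5: (6,1,1)
C 0-5 [J2]: (6,1,2)
C 2-0 [J2]: (6,1,3)
link6: (7,1,3)
C 4-3 [J2]: (7,1,4)
link7: (8,1,4)
PS 7-2 [J2]: (8,1,5)
PS 6-5 [J2]: (8,1,6)
link8: (9,1,6)
R 8-4 [J1]: (9,2,6)
Grübler: 3·8 − 2·2 − 6 = 14

M = 14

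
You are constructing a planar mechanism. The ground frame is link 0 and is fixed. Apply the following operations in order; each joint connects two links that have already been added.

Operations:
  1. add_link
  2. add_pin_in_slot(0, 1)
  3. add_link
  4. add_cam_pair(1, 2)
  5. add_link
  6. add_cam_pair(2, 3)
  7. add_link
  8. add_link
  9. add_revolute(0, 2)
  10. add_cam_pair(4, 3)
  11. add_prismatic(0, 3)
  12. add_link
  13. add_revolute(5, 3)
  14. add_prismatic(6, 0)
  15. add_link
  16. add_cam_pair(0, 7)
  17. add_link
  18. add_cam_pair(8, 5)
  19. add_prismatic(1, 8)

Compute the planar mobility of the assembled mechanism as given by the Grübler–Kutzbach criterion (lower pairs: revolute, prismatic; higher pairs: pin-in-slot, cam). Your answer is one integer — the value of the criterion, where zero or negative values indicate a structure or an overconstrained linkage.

M = 8

(L,J1,J2)=(1,0,0); link0 fixed
link1: (2,0,0)
PS 0-1 [J2]: (2,0,1)
link2: (3,0,1)
C 1-2 [J2]: (3,0,2)
link3: (4,0,2)
C 2-3 [J2]: (4,0,3)
link4: (5,0,3)
link5: (6,0,3)
R 0-2 [J1]: (6,1,3)
C 4-3 [J2]: (6,1,4)
P 0-3 [J1]: (6,2,4)
link6: (7,2,4)
R 5-3 [J1]: (7,3,4)
P 6-0 [J1]: (7,4,4)
link7: (8,4,4)
C 0-7 [J2]: (8,4,5)
link8: (9,4,5)
C 8-5 [J2]: (9,4,6)
P 1-8 [J1]: (9,5,6)
Grübler: 3·8 − 2·5 − 6 = 8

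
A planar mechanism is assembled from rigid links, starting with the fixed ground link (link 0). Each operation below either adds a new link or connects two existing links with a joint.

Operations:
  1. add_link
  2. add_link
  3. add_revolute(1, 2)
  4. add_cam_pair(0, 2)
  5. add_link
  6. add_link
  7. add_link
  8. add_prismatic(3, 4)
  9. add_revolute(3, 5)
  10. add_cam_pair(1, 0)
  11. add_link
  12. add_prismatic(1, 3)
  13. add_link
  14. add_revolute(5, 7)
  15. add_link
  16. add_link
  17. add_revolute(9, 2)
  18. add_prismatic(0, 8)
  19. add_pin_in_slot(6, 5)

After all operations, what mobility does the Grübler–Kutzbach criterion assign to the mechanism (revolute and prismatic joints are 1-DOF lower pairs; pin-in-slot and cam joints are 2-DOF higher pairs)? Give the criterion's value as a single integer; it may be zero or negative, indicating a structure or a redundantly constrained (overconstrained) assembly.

link 0 = ground. State L|J1|J2 = 1|0|0
+link1  2|0|0
+link2  3|0|0
R(1,2) f=1→J1  3|1|0
C(0,2) f=2→J2  3|1|1
+link3  4|1|1
+link4  5|1|1
+link5  6|1|1
P(3,4) f=1→J1  6|2|1
R(3,5) f=1→J1  6|3|1
C(1,0) f=2→J2  6|3|2
+link6  7|3|2
P(1,3) f=1→J1  7|4|2
+link7  8|4|2
R(5,7) f=1→J1  8|5|2
+link8  9|5|2
+link9  10|5|2
R(9,2) f=1→J1  10|6|2
P(0,8) f=1→J1  10|7|2
PS(6,5) f=2→J2  10|7|3
M = 3(10−1)−2·7−3 = 27−14−3 = 10

M = 10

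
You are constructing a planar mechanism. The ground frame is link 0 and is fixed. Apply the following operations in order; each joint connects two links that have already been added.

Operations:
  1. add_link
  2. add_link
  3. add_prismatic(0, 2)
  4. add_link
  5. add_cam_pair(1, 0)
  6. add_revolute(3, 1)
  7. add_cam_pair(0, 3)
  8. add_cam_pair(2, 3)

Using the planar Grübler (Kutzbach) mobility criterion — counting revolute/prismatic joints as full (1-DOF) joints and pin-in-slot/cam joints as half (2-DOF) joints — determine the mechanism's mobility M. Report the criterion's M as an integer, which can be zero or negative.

link 0 = ground. State L|J1|J2 = 1|0|0
+link1  2|0|0
+link2  3|0|0
P(0,2) f=1→J1  3|1|0
+link3  4|1|0
C(1,0) f=2→J2  4|1|1
R(3,1) f=1→J1  4|2|1
C(0,3) f=2→J2  4|2|2
C(2,3) f=2→J2  4|2|3
M = 3(4−1)−2·2−3 = 9−4−3 = 2

M = 2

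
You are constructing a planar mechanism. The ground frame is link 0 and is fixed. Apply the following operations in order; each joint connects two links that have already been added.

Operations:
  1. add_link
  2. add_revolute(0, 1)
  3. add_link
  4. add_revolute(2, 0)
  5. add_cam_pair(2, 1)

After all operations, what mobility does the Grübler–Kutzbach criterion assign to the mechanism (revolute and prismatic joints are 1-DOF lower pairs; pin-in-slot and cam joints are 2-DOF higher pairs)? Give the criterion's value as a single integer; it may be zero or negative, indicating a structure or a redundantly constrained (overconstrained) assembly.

[1;0;0] (link 0 is ground)
L+ [2;0;0]
R(0,1)∈J1 [2;1;0]
L+ [3;1;0]
R(2,0)∈J1 [3;2;0]
C(2,1)∈J2 [3;2;1]
mobility = 6 − 4 − 1 = 1

M = 1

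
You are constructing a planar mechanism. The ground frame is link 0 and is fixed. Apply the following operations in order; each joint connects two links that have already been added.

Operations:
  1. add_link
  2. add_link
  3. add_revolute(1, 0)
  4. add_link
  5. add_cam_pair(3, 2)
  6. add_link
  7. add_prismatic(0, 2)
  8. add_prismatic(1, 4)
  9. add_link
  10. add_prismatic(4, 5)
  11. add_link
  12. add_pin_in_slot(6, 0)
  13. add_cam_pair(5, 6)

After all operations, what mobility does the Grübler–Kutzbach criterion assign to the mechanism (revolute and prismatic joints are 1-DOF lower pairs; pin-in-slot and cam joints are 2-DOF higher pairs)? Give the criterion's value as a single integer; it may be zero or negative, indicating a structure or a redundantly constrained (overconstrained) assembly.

M = 7

L=1 J1=0 J2=0
add link → L=2 J1=0 J2=0
add link → L=3 J1=0 J2=0
R@1,0 dof=1 J1 → L=3 J1=1 J2=0
add link → L=4 J1=1 J2=0
C@3,2 dof=2 J2 → L=4 J1=1 J2=1
add link → L=5 J1=1 J2=1
P@0,2 dof=1 J1 → L=5 J1=2 J2=1
P@1,4 dof=1 J1 → L=5 J1=3 J2=1
add link → L=6 J1=3 J2=1
P@4,5 dof=1 J1 → L=6 J1=4 J2=1
add link → L=7 J1=4 J2=1
PS@6,0 dof=2 J2 → L=7 J1=4 J2=2
C@5,6 dof=2 J2 → L=7 J1=4 J2=3
M=3(L−1)−2J1−J2=3·6−2·4−3=7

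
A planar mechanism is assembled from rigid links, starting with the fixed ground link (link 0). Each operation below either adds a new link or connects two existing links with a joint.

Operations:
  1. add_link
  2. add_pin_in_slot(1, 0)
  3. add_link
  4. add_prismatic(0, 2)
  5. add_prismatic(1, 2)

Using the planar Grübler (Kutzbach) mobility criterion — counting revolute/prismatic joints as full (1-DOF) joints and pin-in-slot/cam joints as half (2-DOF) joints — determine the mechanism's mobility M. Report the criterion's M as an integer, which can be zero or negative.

L=1 J1=0 J2=0
add link → L=2 J1=0 J2=0
PS@1,0 dof=2 J2 → L=2 J1=0 J2=1
add link → L=3 J1=0 J2=1
P@0,2 dof=1 J1 → L=3 J1=1 J2=1
P@1,2 dof=1 J1 → L=3 J1=2 J2=1
M=3(L−1)−2J1−J2=3·2−2·2−1=1

M = 1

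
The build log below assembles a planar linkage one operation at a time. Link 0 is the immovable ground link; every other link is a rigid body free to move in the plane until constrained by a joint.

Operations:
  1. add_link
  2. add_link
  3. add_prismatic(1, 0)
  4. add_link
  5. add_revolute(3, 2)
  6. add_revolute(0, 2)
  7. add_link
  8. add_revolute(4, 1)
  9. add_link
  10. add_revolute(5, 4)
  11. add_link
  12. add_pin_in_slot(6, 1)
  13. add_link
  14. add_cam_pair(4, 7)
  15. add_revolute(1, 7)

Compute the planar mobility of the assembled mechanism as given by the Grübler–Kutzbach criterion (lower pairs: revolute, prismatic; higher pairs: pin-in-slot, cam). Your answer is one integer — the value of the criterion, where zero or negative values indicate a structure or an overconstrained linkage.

M = 7

ground; <1,0,0>
#1 <2,0,0>
#2 <3,0,0>
P:1↔0 J1 <3,1,0>
#3 <4,1,0>
R:3↔2 J1 <4,2,0>
R:0↔2 J1 <4,3,0>
#4 <5,3,0>
R:4↔1 J1 <5,4,0>
#5 <6,4,0>
R:5↔4 J1 <6,5,0>
#6 <7,5,0>
PS:6↔1 J2 <7,5,1>
#7 <8,5,1>
C:4↔7 J2 <8,5,2>
R:1↔7 J1 <8,6,2>
3×7 − 2×6 − 1×2 = 7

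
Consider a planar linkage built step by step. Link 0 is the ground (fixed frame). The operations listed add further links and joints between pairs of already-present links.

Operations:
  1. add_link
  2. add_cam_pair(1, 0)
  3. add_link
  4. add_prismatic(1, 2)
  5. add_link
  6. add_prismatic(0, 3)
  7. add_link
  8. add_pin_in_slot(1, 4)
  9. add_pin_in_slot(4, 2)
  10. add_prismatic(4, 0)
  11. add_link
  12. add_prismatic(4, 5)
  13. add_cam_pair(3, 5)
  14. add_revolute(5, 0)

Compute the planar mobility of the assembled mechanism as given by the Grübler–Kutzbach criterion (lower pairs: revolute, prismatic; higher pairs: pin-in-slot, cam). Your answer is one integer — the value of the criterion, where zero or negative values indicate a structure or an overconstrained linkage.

[1;0;0] (link 0 is ground)
L+ [2;0;0]
C(1,0)∈J2 [2;0;1]
L+ [3;0;1]
P(1,2)∈J1 [3;1;1]
L+ [4;1;1]
P(0,3)∈J1 [4;2;1]
L+ [5;2;1]
PS(1,4)∈J2 [5;2;2]
PS(4,2)∈J2 [5;2;3]
P(4,0)∈J1 [5;3;3]
L+ [6;3;3]
P(4,5)∈J1 [6;4;3]
C(3,5)∈J2 [6;4;4]
R(5,0)∈J1 [6;5;4]
mobility = 15 − 10 − 4 = 1

M = 1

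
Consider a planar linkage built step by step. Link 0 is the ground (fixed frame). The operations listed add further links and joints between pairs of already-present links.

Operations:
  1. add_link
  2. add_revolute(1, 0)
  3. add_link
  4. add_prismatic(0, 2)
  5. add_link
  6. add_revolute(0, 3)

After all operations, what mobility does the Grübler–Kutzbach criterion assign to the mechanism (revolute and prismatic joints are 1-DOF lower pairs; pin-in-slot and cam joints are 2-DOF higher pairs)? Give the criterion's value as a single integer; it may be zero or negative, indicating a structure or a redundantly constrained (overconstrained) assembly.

M = 3

link 0 = ground. State L|J1|J2 = 1|0|0
+link1  2|0|0
R(1,0) f=1→J1  2|1|0
+link2  3|1|0
P(0,2) f=1→J1  3|2|0
+link3  4|2|0
R(0,3) f=1→J1  4|3|0
M = 3(4−1)−2·3−0 = 9−6−0 = 3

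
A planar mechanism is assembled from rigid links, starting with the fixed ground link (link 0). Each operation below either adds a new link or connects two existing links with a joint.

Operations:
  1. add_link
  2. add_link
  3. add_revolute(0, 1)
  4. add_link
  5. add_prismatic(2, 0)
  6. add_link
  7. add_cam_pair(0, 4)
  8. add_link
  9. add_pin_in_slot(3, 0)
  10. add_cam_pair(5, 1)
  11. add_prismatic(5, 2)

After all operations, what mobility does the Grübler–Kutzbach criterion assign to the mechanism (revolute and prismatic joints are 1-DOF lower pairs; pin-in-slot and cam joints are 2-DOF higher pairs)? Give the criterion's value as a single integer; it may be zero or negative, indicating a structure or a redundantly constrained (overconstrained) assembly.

M = 6

L=1 J1=0 J2=0
add link → L=2 J1=0 J2=0
add link → L=3 J1=0 J2=0
R@0,1 dof=1 J1 → L=3 J1=1 J2=0
add link → L=4 J1=1 J2=0
P@2,0 dof=1 J1 → L=4 J1=2 J2=0
add link → L=5 J1=2 J2=0
C@0,4 dof=2 J2 → L=5 J1=2 J2=1
add link → L=6 J1=2 J2=1
PS@3,0 dof=2 J2 → L=6 J1=2 J2=2
C@5,1 dof=2 J2 → L=6 J1=2 J2=3
P@5,2 dof=1 J1 → L=6 J1=3 J2=3
M=3(L−1)−2J1−J2=3·5−2·3−3=6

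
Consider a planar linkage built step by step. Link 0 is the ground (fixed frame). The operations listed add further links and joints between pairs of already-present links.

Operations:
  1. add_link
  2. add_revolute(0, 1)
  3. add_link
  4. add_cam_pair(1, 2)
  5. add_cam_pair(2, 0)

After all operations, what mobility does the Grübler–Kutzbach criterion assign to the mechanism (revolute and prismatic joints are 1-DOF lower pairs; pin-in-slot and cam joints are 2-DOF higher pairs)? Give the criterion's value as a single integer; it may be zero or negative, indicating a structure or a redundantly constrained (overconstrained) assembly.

[1;0;0] (link 0 is ground)
L+ [2;0;0]
R(0,1)∈J1 [2;1;0]
L+ [3;1;0]
C(1,2)∈J2 [3;1;1]
C(2,0)∈J2 [3;1;2]
mobility = 6 − 2 − 2 = 2

M = 2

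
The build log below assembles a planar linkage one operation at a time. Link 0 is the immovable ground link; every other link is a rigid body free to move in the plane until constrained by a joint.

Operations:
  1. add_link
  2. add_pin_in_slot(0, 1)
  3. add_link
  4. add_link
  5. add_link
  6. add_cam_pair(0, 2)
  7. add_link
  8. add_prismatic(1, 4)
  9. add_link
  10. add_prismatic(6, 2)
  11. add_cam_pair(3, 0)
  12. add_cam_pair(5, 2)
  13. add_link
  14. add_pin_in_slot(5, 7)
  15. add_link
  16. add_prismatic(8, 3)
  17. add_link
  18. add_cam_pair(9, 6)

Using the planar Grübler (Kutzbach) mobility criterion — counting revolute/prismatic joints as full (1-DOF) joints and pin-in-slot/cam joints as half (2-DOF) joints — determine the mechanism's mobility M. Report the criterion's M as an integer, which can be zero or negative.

M = 15

L=1 J1=0 J2=0
add link → L=2 J1=0 J2=0
PS@0,1 dof=2 J2 → L=2 J1=0 J2=1
add link → L=3 J1=0 J2=1
add link → L=4 J1=0 J2=1
add link → L=5 J1=0 J2=1
C@0,2 dof=2 J2 → L=5 J1=0 J2=2
add link → L=6 J1=0 J2=2
P@1,4 dof=1 J1 → L=6 J1=1 J2=2
add link → L=7 J1=1 J2=2
P@6,2 dof=1 J1 → L=7 J1=2 J2=2
C@3,0 dof=2 J2 → L=7 J1=2 J2=3
C@5,2 dof=2 J2 → L=7 J1=2 J2=4
add link → L=8 J1=2 J2=4
PS@5,7 dof=2 J2 → L=8 J1=2 J2=5
add link → L=9 J1=2 J2=5
P@8,3 dof=1 J1 → L=9 J1=3 J2=5
add link → L=10 J1=3 J2=5
C@9,6 dof=2 J2 → L=10 J1=3 J2=6
M=3(L−1)−2J1−J2=3·9−2·3−6=15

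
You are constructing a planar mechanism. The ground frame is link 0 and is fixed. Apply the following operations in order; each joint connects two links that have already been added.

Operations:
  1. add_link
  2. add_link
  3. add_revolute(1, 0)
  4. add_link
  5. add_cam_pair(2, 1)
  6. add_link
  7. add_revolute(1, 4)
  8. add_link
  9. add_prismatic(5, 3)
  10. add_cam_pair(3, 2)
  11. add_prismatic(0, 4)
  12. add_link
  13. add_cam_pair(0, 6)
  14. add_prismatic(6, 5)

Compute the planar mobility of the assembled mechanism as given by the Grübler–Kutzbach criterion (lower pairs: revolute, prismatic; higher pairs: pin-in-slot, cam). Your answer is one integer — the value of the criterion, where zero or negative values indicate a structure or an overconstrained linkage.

M = 5

ground; <1,0,0>
#1 <2,0,0>
#2 <3,0,0>
R:1↔0 J1 <3,1,0>
#3 <4,1,0>
C:2↔1 J2 <4,1,1>
#4 <5,1,1>
R:1↔4 J1 <5,2,1>
#5 <6,2,1>
P:5↔3 J1 <6,3,1>
C:3↔2 J2 <6,3,2>
P:0↔4 J1 <6,4,2>
#6 <7,4,2>
C:0↔6 J2 <7,4,3>
P:6↔5 J1 <7,5,3>
3×6 − 2×5 − 1×3 = 5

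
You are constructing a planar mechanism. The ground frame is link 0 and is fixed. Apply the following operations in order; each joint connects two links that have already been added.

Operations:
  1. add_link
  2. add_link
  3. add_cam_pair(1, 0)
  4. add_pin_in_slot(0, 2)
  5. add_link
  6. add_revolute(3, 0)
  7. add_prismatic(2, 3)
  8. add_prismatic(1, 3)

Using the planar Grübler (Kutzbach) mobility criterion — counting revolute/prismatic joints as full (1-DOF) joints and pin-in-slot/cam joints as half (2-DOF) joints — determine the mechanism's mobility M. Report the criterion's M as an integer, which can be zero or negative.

L=1 J1=0 J2=0
add link → L=2 J1=0 J2=0
add link → L=3 J1=0 J2=0
C@1,0 dof=2 J2 → L=3 J1=0 J2=1
PS@0,2 dof=2 J2 → L=3 J1=0 J2=2
add link → L=4 J1=0 J2=2
R@3,0 dof=1 J1 → L=4 J1=1 J2=2
P@2,3 dof=1 J1 → L=4 J1=2 J2=2
P@1,3 dof=1 J1 → L=4 J1=3 J2=2
M=3(L−1)−2J1−J2=3·3−2·3−2=1

M = 1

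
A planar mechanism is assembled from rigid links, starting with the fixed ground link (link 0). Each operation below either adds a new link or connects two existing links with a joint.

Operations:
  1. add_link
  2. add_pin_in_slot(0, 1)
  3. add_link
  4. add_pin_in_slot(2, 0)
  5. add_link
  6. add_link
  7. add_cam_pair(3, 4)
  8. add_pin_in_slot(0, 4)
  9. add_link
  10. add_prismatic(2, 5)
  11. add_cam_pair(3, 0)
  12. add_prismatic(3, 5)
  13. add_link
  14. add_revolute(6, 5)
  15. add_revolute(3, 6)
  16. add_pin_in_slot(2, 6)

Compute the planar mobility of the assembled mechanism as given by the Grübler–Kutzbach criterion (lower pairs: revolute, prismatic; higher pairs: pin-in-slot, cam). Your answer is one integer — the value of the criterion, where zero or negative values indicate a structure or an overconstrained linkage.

(L,J1,J2)=(1,0,0); link0 fixed
link1: (2,0,0)
PS 0-1 [J2]: (2,0,1)
link2: (3,0,1)
PS 2-0 [J2]: (3,0,2)
link3: (4,0,2)
link4: (5,0,2)
C 3-4 [J2]: (5,0,3)
PS 0-4 [J2]: (5,0,4)
link5: (6,0,4)
P 2-5 [J1]: (6,1,4)
C 3-0 [J2]: (6,1,5)
P 3-5 [J1]: (6,2,5)
link6: (7,2,5)
R 6-5 [J1]: (7,3,5)
R 3-6 [J1]: (7,4,5)
PS 2-6 [J2]: (7,4,6)
Grübler: 3·6 − 2·4 − 6 = 4

M = 4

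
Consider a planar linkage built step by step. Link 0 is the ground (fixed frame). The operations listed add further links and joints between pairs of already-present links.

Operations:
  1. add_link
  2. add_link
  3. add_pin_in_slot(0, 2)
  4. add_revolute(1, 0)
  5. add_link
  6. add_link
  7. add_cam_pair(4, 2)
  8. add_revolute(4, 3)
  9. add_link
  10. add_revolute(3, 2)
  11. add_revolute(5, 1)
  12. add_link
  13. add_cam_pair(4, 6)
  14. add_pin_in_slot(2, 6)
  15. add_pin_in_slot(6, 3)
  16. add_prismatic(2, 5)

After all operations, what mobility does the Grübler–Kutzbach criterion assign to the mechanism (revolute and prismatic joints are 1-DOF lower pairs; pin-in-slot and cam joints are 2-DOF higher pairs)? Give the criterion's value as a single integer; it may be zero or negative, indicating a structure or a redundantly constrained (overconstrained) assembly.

M = 3

ground; <1,0,0>
#1 <2,0,0>
#2 <3,0,0>
PS:0↔2 J2 <3,0,1>
R:1↔0 J1 <3,1,1>
#3 <4,1,1>
#4 <5,1,1>
C:4↔2 J2 <5,1,2>
R:4↔3 J1 <5,2,2>
#5 <6,2,2>
R:3↔2 J1 <6,3,2>
R:5↔1 J1 <6,4,2>
#6 <7,4,2>
C:4↔6 J2 <7,4,3>
PS:2↔6 J2 <7,4,4>
PS:6↔3 J2 <7,4,5>
P:2↔5 J1 <7,5,5>
3×6 − 2×5 − 1×5 = 3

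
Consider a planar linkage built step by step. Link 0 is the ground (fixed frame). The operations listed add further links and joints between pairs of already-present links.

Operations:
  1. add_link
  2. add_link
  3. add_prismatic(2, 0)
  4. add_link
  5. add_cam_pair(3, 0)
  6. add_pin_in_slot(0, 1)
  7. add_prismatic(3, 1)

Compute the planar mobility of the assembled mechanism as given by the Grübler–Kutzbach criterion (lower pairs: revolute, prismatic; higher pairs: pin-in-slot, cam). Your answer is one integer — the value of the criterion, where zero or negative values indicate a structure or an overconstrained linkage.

M = 3

L=1 J1=0 J2=0
add link → L=2 J1=0 J2=0
add link → L=3 J1=0 J2=0
P@2,0 dof=1 J1 → L=3 J1=1 J2=0
add link → L=4 J1=1 J2=0
C@3,0 dof=2 J2 → L=4 J1=1 J2=1
PS@0,1 dof=2 J2 → L=4 J1=1 J2=2
P@3,1 dof=1 J1 → L=4 J1=2 J2=2
M=3(L−1)−2J1−J2=3·3−2·2−2=3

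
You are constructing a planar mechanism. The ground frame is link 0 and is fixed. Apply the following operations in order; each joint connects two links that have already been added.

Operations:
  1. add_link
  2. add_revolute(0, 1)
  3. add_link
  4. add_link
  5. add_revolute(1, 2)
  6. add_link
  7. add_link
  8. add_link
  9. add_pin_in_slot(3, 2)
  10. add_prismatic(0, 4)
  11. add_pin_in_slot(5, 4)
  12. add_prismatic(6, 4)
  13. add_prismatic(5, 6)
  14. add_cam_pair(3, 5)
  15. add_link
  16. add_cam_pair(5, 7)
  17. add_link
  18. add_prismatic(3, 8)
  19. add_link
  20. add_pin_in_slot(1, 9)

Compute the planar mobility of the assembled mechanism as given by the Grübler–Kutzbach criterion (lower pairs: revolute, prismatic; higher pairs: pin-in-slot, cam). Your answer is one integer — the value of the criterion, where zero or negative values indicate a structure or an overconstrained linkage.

M = 10

[1;0;0] (link 0 is ground)
L+ [2;0;0]
R(0,1)∈J1 [2;1;0]
L+ [3;1;0]
L+ [4;1;0]
R(1,2)∈J1 [4;2;0]
L+ [5;2;0]
L+ [6;2;0]
L+ [7;2;0]
PS(3,2)∈J2 [7;2;1]
P(0,4)∈J1 [7;3;1]
PS(5,4)∈J2 [7;3;2]
P(6,4)∈J1 [7;4;2]
P(5,6)∈J1 [7;5;2]
C(3,5)∈J2 [7;5;3]
L+ [8;5;3]
C(5,7)∈J2 [8;5;4]
L+ [9;5;4]
P(3,8)∈J1 [9;6;4]
L+ [10;6;4]
PS(1,9)∈J2 [10;6;5]
mobility = 27 − 12 − 5 = 10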